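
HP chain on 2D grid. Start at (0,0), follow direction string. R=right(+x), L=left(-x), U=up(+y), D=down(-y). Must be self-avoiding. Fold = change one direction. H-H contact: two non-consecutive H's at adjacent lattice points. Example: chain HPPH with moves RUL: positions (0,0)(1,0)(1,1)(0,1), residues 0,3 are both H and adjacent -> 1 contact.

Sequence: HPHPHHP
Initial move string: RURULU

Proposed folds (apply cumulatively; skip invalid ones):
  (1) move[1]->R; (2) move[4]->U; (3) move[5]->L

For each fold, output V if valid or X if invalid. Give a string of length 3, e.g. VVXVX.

Answer: VVV

Derivation:
Initial: RURULU -> [(0, 0), (1, 0), (1, 1), (2, 1), (2, 2), (1, 2), (1, 3)]
Fold 1: move[1]->R => RRRULU VALID
Fold 2: move[4]->U => RRRUUU VALID
Fold 3: move[5]->L => RRRUUL VALID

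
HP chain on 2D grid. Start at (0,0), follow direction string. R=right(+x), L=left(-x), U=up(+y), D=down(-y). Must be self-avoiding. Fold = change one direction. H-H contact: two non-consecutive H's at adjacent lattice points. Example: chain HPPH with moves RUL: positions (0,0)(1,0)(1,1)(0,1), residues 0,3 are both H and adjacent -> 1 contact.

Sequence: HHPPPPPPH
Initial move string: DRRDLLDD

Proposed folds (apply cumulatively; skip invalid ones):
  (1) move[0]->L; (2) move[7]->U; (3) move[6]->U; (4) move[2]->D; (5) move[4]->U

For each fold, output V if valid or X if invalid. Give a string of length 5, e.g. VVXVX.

Initial: DRRDLLDD -> [(0, 0), (0, -1), (1, -1), (2, -1), (2, -2), (1, -2), (0, -2), (0, -3), (0, -4)]
Fold 1: move[0]->L => LRRDLLDD INVALID (collision), skipped
Fold 2: move[7]->U => DRRDLLDU INVALID (collision), skipped
Fold 3: move[6]->U => DRRDLLUD INVALID (collision), skipped
Fold 4: move[2]->D => DRDDLLDD VALID
Fold 5: move[4]->U => DRDDULDD INVALID (collision), skipped

Answer: XXXVX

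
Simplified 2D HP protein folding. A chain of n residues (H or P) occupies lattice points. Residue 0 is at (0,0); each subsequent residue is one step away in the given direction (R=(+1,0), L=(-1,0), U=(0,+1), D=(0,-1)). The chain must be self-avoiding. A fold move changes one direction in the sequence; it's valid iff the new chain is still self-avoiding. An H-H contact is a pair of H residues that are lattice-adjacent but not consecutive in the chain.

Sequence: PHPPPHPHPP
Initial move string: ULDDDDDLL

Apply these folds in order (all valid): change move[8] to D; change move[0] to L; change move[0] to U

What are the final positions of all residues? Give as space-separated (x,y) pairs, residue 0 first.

Answer: (0,0) (0,1) (-1,1) (-1,0) (-1,-1) (-1,-2) (-1,-3) (-1,-4) (-2,-4) (-2,-5)

Derivation:
Initial moves: ULDDDDDLL
Fold: move[8]->D => ULDDDDDLD (positions: [(0, 0), (0, 1), (-1, 1), (-1, 0), (-1, -1), (-1, -2), (-1, -3), (-1, -4), (-2, -4), (-2, -5)])
Fold: move[0]->L => LLDDDDDLD (positions: [(0, 0), (-1, 0), (-2, 0), (-2, -1), (-2, -2), (-2, -3), (-2, -4), (-2, -5), (-3, -5), (-3, -6)])
Fold: move[0]->U => ULDDDDDLD (positions: [(0, 0), (0, 1), (-1, 1), (-1, 0), (-1, -1), (-1, -2), (-1, -3), (-1, -4), (-2, -4), (-2, -5)])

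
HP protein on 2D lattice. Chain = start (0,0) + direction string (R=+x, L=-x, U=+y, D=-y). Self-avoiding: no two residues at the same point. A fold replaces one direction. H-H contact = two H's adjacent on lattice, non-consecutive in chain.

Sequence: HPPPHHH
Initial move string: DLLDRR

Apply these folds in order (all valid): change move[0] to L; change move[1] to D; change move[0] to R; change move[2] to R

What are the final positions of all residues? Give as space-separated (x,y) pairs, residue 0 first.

Answer: (0,0) (1,0) (1,-1) (2,-1) (2,-2) (3,-2) (4,-2)

Derivation:
Initial moves: DLLDRR
Fold: move[0]->L => LLLDRR (positions: [(0, 0), (-1, 0), (-2, 0), (-3, 0), (-3, -1), (-2, -1), (-1, -1)])
Fold: move[1]->D => LDLDRR (positions: [(0, 0), (-1, 0), (-1, -1), (-2, -1), (-2, -2), (-1, -2), (0, -2)])
Fold: move[0]->R => RDLDRR (positions: [(0, 0), (1, 0), (1, -1), (0, -1), (0, -2), (1, -2), (2, -2)])
Fold: move[2]->R => RDRDRR (positions: [(0, 0), (1, 0), (1, -1), (2, -1), (2, -2), (3, -2), (4, -2)])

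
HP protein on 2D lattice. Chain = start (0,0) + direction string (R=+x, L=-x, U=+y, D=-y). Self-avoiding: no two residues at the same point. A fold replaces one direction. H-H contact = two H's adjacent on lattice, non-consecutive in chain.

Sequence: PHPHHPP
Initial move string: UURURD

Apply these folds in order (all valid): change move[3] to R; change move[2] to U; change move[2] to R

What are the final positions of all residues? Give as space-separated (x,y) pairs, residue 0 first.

Answer: (0,0) (0,1) (0,2) (1,2) (2,2) (3,2) (3,1)

Derivation:
Initial moves: UURURD
Fold: move[3]->R => UURRRD (positions: [(0, 0), (0, 1), (0, 2), (1, 2), (2, 2), (3, 2), (3, 1)])
Fold: move[2]->U => UUURRD (positions: [(0, 0), (0, 1), (0, 2), (0, 3), (1, 3), (2, 3), (2, 2)])
Fold: move[2]->R => UURRRD (positions: [(0, 0), (0, 1), (0, 2), (1, 2), (2, 2), (3, 2), (3, 1)])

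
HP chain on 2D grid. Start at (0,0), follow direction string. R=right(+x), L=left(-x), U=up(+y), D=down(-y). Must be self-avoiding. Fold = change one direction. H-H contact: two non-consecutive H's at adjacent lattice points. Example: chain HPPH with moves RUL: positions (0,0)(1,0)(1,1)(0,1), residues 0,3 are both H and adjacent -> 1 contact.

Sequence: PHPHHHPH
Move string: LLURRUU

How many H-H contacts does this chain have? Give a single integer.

Positions: [(0, 0), (-1, 0), (-2, 0), (-2, 1), (-1, 1), (0, 1), (0, 2), (0, 3)]
H-H contact: residue 1 @(-1,0) - residue 4 @(-1, 1)

Answer: 1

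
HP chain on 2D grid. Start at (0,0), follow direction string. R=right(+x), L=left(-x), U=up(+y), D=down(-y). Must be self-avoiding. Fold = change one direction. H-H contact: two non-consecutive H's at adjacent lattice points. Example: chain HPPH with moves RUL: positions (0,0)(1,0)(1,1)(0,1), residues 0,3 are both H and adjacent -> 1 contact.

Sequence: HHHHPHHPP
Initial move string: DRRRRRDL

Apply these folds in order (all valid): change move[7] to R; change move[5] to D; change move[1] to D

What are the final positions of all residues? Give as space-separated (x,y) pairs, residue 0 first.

Answer: (0,0) (0,-1) (0,-2) (1,-2) (2,-2) (3,-2) (3,-3) (3,-4) (4,-4)

Derivation:
Initial moves: DRRRRRDL
Fold: move[7]->R => DRRRRRDR (positions: [(0, 0), (0, -1), (1, -1), (2, -1), (3, -1), (4, -1), (5, -1), (5, -2), (6, -2)])
Fold: move[5]->D => DRRRRDDR (positions: [(0, 0), (0, -1), (1, -1), (2, -1), (3, -1), (4, -1), (4, -2), (4, -3), (5, -3)])
Fold: move[1]->D => DDRRRDDR (positions: [(0, 0), (0, -1), (0, -2), (1, -2), (2, -2), (3, -2), (3, -3), (3, -4), (4, -4)])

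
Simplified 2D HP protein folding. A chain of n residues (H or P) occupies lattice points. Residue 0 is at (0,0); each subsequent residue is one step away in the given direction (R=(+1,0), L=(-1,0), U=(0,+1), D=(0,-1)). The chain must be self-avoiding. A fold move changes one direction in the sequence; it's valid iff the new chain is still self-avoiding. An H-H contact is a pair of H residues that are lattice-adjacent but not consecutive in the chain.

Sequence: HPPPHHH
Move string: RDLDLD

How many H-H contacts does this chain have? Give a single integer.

Positions: [(0, 0), (1, 0), (1, -1), (0, -1), (0, -2), (-1, -2), (-1, -3)]
No H-H contacts found.

Answer: 0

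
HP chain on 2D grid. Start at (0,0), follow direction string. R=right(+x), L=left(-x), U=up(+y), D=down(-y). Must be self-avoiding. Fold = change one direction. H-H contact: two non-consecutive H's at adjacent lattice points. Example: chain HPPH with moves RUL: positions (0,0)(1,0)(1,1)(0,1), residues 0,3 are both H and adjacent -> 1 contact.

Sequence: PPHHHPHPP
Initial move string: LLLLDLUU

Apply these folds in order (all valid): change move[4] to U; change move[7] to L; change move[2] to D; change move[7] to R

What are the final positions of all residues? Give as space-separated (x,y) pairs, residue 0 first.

Answer: (0,0) (-1,0) (-2,0) (-2,-1) (-3,-1) (-3,0) (-4,0) (-4,1) (-3,1)

Derivation:
Initial moves: LLLLDLUU
Fold: move[4]->U => LLLLULUU (positions: [(0, 0), (-1, 0), (-2, 0), (-3, 0), (-4, 0), (-4, 1), (-5, 1), (-5, 2), (-5, 3)])
Fold: move[7]->L => LLLLULUL (positions: [(0, 0), (-1, 0), (-2, 0), (-3, 0), (-4, 0), (-4, 1), (-5, 1), (-5, 2), (-6, 2)])
Fold: move[2]->D => LLDLULUL (positions: [(0, 0), (-1, 0), (-2, 0), (-2, -1), (-3, -1), (-3, 0), (-4, 0), (-4, 1), (-5, 1)])
Fold: move[7]->R => LLDLULUR (positions: [(0, 0), (-1, 0), (-2, 0), (-2, -1), (-3, -1), (-3, 0), (-4, 0), (-4, 1), (-3, 1)])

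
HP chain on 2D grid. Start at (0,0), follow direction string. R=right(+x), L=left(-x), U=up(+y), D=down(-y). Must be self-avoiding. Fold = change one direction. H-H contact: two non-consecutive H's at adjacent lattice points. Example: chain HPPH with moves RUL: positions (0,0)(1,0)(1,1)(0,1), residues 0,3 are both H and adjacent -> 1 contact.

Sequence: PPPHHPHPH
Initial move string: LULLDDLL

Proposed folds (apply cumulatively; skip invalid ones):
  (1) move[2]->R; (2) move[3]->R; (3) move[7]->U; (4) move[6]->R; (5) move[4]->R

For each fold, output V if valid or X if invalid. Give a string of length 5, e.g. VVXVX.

Initial: LULLDDLL -> [(0, 0), (-1, 0), (-1, 1), (-2, 1), (-3, 1), (-3, 0), (-3, -1), (-4, -1), (-5, -1)]
Fold 1: move[2]->R => LURLDDLL INVALID (collision), skipped
Fold 2: move[3]->R => LULRDDLL INVALID (collision), skipped
Fold 3: move[7]->U => LULLDDLU VALID
Fold 4: move[6]->R => LULLDDRU VALID
Fold 5: move[4]->R => LULLRDRU INVALID (collision), skipped

Answer: XXVVX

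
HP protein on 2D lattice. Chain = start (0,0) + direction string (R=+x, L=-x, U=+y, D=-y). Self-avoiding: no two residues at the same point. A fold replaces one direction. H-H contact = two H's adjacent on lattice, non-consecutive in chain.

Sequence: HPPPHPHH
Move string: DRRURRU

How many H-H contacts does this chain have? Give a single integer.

Answer: 0

Derivation:
Positions: [(0, 0), (0, -1), (1, -1), (2, -1), (2, 0), (3, 0), (4, 0), (4, 1)]
No H-H contacts found.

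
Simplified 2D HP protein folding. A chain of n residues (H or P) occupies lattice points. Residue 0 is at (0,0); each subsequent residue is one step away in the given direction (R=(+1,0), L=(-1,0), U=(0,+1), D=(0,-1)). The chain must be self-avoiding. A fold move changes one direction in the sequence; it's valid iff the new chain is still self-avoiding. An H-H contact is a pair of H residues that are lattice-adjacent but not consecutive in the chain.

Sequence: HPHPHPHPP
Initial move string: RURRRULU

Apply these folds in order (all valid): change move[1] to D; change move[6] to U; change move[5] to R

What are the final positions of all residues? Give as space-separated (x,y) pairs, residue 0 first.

Answer: (0,0) (1,0) (1,-1) (2,-1) (3,-1) (4,-1) (5,-1) (5,0) (5,1)

Derivation:
Initial moves: RURRRULU
Fold: move[1]->D => RDRRRULU (positions: [(0, 0), (1, 0), (1, -1), (2, -1), (3, -1), (4, -1), (4, 0), (3, 0), (3, 1)])
Fold: move[6]->U => RDRRRUUU (positions: [(0, 0), (1, 0), (1, -1), (2, -1), (3, -1), (4, -1), (4, 0), (4, 1), (4, 2)])
Fold: move[5]->R => RDRRRRUU (positions: [(0, 0), (1, 0), (1, -1), (2, -1), (3, -1), (4, -1), (5, -1), (5, 0), (5, 1)])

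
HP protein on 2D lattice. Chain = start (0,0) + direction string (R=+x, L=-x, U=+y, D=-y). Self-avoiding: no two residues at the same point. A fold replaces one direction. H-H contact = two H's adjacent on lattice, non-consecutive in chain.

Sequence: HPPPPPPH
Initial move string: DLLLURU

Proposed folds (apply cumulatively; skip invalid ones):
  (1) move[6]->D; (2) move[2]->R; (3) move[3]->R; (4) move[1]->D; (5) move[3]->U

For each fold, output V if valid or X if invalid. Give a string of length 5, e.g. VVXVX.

Initial: DLLLURU -> [(0, 0), (0, -1), (-1, -1), (-2, -1), (-3, -1), (-3, 0), (-2, 0), (-2, 1)]
Fold 1: move[6]->D => DLLLURD INVALID (collision), skipped
Fold 2: move[2]->R => DLRLURU INVALID (collision), skipped
Fold 3: move[3]->R => DLLRURU INVALID (collision), skipped
Fold 4: move[1]->D => DDLLURU VALID
Fold 5: move[3]->U => DDLUURU INVALID (collision), skipped

Answer: XXXVX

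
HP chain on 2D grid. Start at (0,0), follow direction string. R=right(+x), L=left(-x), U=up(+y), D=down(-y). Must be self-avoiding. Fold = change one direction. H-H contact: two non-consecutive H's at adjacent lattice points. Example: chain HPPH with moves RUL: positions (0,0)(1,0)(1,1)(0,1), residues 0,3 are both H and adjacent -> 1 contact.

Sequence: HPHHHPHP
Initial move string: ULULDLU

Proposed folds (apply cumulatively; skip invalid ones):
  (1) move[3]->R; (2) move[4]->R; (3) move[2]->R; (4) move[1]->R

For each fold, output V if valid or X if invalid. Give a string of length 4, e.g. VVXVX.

Answer: XXXX

Derivation:
Initial: ULULDLU -> [(0, 0), (0, 1), (-1, 1), (-1, 2), (-2, 2), (-2, 1), (-3, 1), (-3, 2)]
Fold 1: move[3]->R => ULURDLU INVALID (collision), skipped
Fold 2: move[4]->R => ULULRLU INVALID (collision), skipped
Fold 3: move[2]->R => ULRLDLU INVALID (collision), skipped
Fold 4: move[1]->R => URULDLU INVALID (collision), skipped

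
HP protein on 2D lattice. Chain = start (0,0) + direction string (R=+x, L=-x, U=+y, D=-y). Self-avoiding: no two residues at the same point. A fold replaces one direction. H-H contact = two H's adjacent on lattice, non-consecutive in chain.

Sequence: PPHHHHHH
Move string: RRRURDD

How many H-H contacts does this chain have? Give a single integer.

Answer: 1

Derivation:
Positions: [(0, 0), (1, 0), (2, 0), (3, 0), (3, 1), (4, 1), (4, 0), (4, -1)]
H-H contact: residue 3 @(3,0) - residue 6 @(4, 0)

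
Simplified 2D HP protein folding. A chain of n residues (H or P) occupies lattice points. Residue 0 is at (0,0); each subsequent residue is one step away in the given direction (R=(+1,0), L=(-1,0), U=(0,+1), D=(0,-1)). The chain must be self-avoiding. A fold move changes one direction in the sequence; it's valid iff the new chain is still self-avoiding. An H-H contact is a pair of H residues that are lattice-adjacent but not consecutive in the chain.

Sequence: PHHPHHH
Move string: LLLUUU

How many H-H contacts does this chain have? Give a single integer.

Positions: [(0, 0), (-1, 0), (-2, 0), (-3, 0), (-3, 1), (-3, 2), (-3, 3)]
No H-H contacts found.

Answer: 0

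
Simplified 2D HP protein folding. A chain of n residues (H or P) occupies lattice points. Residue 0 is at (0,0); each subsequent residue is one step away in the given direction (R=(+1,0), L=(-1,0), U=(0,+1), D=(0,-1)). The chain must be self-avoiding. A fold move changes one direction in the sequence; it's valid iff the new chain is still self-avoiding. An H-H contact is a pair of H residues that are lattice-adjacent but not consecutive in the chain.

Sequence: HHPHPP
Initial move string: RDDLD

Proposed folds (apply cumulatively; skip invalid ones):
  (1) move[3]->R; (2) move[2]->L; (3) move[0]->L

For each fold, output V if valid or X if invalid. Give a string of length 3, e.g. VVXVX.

Initial: RDDLD -> [(0, 0), (1, 0), (1, -1), (1, -2), (0, -2), (0, -3)]
Fold 1: move[3]->R => RDDRD VALID
Fold 2: move[2]->L => RDLRD INVALID (collision), skipped
Fold 3: move[0]->L => LDDRD VALID

Answer: VXV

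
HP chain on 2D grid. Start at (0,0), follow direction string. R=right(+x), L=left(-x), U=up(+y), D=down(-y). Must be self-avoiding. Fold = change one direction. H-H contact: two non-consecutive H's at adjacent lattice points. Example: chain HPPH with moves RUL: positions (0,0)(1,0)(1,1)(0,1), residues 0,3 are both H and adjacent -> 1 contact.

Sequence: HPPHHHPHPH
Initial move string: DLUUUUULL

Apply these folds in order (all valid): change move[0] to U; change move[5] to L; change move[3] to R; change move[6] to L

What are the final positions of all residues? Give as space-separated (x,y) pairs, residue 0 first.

Answer: (0,0) (0,1) (-1,1) (-1,2) (0,2) (0,3) (-1,3) (-2,3) (-3,3) (-4,3)

Derivation:
Initial moves: DLUUUUULL
Fold: move[0]->U => ULUUUUULL (positions: [(0, 0), (0, 1), (-1, 1), (-1, 2), (-1, 3), (-1, 4), (-1, 5), (-1, 6), (-2, 6), (-3, 6)])
Fold: move[5]->L => ULUUULULL (positions: [(0, 0), (0, 1), (-1, 1), (-1, 2), (-1, 3), (-1, 4), (-2, 4), (-2, 5), (-3, 5), (-4, 5)])
Fold: move[3]->R => ULURULULL (positions: [(0, 0), (0, 1), (-1, 1), (-1, 2), (0, 2), (0, 3), (-1, 3), (-1, 4), (-2, 4), (-3, 4)])
Fold: move[6]->L => ULURULLLL (positions: [(0, 0), (0, 1), (-1, 1), (-1, 2), (0, 2), (0, 3), (-1, 3), (-2, 3), (-3, 3), (-4, 3)])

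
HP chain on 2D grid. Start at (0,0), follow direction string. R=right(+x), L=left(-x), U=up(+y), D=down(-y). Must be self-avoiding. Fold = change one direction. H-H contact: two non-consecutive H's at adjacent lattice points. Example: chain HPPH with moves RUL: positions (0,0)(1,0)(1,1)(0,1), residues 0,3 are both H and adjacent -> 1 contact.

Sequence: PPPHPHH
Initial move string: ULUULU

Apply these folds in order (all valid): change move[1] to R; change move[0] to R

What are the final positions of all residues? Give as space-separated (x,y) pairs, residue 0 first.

Initial moves: ULUULU
Fold: move[1]->R => URUULU (positions: [(0, 0), (0, 1), (1, 1), (1, 2), (1, 3), (0, 3), (0, 4)])
Fold: move[0]->R => RRUULU (positions: [(0, 0), (1, 0), (2, 0), (2, 1), (2, 2), (1, 2), (1, 3)])

Answer: (0,0) (1,0) (2,0) (2,1) (2,2) (1,2) (1,3)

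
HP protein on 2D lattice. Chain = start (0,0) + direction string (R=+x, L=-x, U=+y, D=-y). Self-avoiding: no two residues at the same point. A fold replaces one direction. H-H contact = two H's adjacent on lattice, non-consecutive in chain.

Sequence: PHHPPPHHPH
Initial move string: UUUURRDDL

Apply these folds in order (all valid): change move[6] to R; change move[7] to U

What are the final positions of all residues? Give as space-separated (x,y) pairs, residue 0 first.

Initial moves: UUUURRDDL
Fold: move[6]->R => UUUURRRDL (positions: [(0, 0), (0, 1), (0, 2), (0, 3), (0, 4), (1, 4), (2, 4), (3, 4), (3, 3), (2, 3)])
Fold: move[7]->U => UUUURRRUL (positions: [(0, 0), (0, 1), (0, 2), (0, 3), (0, 4), (1, 4), (2, 4), (3, 4), (3, 5), (2, 5)])

Answer: (0,0) (0,1) (0,2) (0,3) (0,4) (1,4) (2,4) (3,4) (3,5) (2,5)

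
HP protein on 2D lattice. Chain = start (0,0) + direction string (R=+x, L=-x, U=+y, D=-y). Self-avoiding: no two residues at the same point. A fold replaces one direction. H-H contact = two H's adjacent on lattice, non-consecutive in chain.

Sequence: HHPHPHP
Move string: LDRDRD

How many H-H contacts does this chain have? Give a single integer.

Answer: 1

Derivation:
Positions: [(0, 0), (-1, 0), (-1, -1), (0, -1), (0, -2), (1, -2), (1, -3)]
H-H contact: residue 0 @(0,0) - residue 3 @(0, -1)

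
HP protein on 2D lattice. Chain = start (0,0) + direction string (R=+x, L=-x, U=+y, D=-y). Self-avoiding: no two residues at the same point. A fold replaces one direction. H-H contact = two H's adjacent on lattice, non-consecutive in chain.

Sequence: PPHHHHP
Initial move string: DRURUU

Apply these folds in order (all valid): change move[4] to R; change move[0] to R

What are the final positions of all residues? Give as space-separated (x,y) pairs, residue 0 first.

Initial moves: DRURUU
Fold: move[4]->R => DRURRU (positions: [(0, 0), (0, -1), (1, -1), (1, 0), (2, 0), (3, 0), (3, 1)])
Fold: move[0]->R => RRURRU (positions: [(0, 0), (1, 0), (2, 0), (2, 1), (3, 1), (4, 1), (4, 2)])

Answer: (0,0) (1,0) (2,0) (2,1) (3,1) (4,1) (4,2)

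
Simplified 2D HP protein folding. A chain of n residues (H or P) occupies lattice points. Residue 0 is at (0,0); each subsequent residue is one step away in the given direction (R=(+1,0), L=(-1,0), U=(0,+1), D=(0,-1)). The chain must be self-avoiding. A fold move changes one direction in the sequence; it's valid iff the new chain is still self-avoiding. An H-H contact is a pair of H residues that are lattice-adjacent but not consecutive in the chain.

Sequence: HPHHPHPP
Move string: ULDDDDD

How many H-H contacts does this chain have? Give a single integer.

Positions: [(0, 0), (0, 1), (-1, 1), (-1, 0), (-1, -1), (-1, -2), (-1, -3), (-1, -4)]
H-H contact: residue 0 @(0,0) - residue 3 @(-1, 0)

Answer: 1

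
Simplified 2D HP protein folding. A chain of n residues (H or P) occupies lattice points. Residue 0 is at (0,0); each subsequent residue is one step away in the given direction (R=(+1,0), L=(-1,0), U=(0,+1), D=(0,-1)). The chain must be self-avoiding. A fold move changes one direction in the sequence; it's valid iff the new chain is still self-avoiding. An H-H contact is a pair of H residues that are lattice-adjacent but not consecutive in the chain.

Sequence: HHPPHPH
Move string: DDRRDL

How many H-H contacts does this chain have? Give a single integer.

Answer: 0

Derivation:
Positions: [(0, 0), (0, -1), (0, -2), (1, -2), (2, -2), (2, -3), (1, -3)]
No H-H contacts found.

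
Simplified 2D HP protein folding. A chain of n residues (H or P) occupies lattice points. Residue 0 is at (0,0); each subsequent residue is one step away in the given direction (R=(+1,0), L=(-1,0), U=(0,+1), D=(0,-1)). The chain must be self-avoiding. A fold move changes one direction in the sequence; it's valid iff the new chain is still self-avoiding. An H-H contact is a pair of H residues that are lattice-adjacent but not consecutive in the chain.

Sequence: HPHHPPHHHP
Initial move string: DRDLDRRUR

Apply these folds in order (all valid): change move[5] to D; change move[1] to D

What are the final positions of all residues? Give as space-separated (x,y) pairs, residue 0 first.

Initial moves: DRDLDRRUR
Fold: move[5]->D => DRDLDDRUR (positions: [(0, 0), (0, -1), (1, -1), (1, -2), (0, -2), (0, -3), (0, -4), (1, -4), (1, -3), (2, -3)])
Fold: move[1]->D => DDDLDDRUR (positions: [(0, 0), (0, -1), (0, -2), (0, -3), (-1, -3), (-1, -4), (-1, -5), (0, -5), (0, -4), (1, -4)])

Answer: (0,0) (0,-1) (0,-2) (0,-3) (-1,-3) (-1,-4) (-1,-5) (0,-5) (0,-4) (1,-4)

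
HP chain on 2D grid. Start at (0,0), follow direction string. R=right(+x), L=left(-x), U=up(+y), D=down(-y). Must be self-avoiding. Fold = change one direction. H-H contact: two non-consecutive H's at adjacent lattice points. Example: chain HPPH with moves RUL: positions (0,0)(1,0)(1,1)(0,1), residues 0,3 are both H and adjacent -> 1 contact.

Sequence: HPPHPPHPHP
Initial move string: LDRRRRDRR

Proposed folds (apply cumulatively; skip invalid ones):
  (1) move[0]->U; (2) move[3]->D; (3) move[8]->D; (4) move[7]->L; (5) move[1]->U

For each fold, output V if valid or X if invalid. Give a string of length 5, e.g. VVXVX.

Initial: LDRRRRDRR -> [(0, 0), (-1, 0), (-1, -1), (0, -1), (1, -1), (2, -1), (3, -1), (3, -2), (4, -2), (5, -2)]
Fold 1: move[0]->U => UDRRRRDRR INVALID (collision), skipped
Fold 2: move[3]->D => LDRDRRDRR VALID
Fold 3: move[8]->D => LDRDRRDRD VALID
Fold 4: move[7]->L => LDRDRRDLD VALID
Fold 5: move[1]->U => LURDRRDLD INVALID (collision), skipped

Answer: XVVVX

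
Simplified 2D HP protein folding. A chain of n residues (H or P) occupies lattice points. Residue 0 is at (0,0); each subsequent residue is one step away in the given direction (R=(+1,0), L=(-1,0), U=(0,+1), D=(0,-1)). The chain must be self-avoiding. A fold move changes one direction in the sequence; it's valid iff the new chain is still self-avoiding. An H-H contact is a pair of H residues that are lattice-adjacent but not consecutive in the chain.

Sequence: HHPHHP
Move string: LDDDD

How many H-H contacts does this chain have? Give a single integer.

Answer: 0

Derivation:
Positions: [(0, 0), (-1, 0), (-1, -1), (-1, -2), (-1, -3), (-1, -4)]
No H-H contacts found.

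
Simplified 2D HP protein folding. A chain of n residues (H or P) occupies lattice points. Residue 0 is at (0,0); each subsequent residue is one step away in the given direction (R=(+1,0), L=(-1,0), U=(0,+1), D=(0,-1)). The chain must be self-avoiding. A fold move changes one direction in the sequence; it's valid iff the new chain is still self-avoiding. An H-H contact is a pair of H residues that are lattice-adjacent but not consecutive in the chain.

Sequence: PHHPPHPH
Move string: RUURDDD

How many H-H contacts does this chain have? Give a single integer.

Answer: 1

Derivation:
Positions: [(0, 0), (1, 0), (1, 1), (1, 2), (2, 2), (2, 1), (2, 0), (2, -1)]
H-H contact: residue 2 @(1,1) - residue 5 @(2, 1)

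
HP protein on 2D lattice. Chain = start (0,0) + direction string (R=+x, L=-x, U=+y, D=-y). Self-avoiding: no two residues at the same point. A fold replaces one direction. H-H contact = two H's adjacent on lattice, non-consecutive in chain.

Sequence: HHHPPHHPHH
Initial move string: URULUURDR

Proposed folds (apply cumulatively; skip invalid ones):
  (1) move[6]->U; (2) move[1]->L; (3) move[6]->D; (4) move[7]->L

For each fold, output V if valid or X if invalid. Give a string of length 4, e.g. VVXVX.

Answer: XVXX

Derivation:
Initial: URULUURDR -> [(0, 0), (0, 1), (1, 1), (1, 2), (0, 2), (0, 3), (0, 4), (1, 4), (1, 3), (2, 3)]
Fold 1: move[6]->U => URULUUUDR INVALID (collision), skipped
Fold 2: move[1]->L => ULULUURDR VALID
Fold 3: move[6]->D => ULULUUDDR INVALID (collision), skipped
Fold 4: move[7]->L => ULULUURLR INVALID (collision), skipped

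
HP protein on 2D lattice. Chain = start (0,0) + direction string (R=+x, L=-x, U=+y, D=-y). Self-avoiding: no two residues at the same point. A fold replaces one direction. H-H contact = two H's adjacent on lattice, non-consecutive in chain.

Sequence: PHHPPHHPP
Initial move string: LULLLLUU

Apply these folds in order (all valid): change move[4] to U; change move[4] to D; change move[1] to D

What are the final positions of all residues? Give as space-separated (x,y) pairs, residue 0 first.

Initial moves: LULLLLUU
Fold: move[4]->U => LULLULUU (positions: [(0, 0), (-1, 0), (-1, 1), (-2, 1), (-3, 1), (-3, 2), (-4, 2), (-4, 3), (-4, 4)])
Fold: move[4]->D => LULLDLUU (positions: [(0, 0), (-1, 0), (-1, 1), (-2, 1), (-3, 1), (-3, 0), (-4, 0), (-4, 1), (-4, 2)])
Fold: move[1]->D => LDLLDLUU (positions: [(0, 0), (-1, 0), (-1, -1), (-2, -1), (-3, -1), (-3, -2), (-4, -2), (-4, -1), (-4, 0)])

Answer: (0,0) (-1,0) (-1,-1) (-2,-1) (-3,-1) (-3,-2) (-4,-2) (-4,-1) (-4,0)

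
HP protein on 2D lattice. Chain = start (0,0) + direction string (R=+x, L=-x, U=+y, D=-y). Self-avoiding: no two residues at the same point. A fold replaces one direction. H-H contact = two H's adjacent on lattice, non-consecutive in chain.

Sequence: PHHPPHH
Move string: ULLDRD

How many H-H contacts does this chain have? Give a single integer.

Positions: [(0, 0), (0, 1), (-1, 1), (-2, 1), (-2, 0), (-1, 0), (-1, -1)]
H-H contact: residue 2 @(-1,1) - residue 5 @(-1, 0)

Answer: 1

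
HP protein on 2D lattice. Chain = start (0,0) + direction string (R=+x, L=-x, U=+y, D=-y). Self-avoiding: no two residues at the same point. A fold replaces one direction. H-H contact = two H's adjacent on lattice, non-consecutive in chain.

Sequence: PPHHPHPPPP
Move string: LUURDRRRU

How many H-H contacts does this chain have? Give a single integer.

Positions: [(0, 0), (-1, 0), (-1, 1), (-1, 2), (0, 2), (0, 1), (1, 1), (2, 1), (3, 1), (3, 2)]
H-H contact: residue 2 @(-1,1) - residue 5 @(0, 1)

Answer: 1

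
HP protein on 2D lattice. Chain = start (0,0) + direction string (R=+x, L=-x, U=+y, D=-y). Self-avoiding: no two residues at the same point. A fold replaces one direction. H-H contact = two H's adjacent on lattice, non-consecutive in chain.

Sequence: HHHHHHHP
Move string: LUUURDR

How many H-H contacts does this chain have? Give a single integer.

Answer: 1

Derivation:
Positions: [(0, 0), (-1, 0), (-1, 1), (-1, 2), (-1, 3), (0, 3), (0, 2), (1, 2)]
H-H contact: residue 3 @(-1,2) - residue 6 @(0, 2)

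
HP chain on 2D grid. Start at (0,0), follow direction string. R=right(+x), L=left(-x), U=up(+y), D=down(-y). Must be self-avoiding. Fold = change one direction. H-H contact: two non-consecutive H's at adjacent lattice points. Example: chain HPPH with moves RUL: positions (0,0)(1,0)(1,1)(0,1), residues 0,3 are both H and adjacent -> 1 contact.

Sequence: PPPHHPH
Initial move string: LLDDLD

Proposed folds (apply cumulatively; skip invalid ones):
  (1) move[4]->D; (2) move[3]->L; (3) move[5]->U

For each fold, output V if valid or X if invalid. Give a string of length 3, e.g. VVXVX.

Answer: VVX

Derivation:
Initial: LLDDLD -> [(0, 0), (-1, 0), (-2, 0), (-2, -1), (-2, -2), (-3, -2), (-3, -3)]
Fold 1: move[4]->D => LLDDDD VALID
Fold 2: move[3]->L => LLDLDD VALID
Fold 3: move[5]->U => LLDLDU INVALID (collision), skipped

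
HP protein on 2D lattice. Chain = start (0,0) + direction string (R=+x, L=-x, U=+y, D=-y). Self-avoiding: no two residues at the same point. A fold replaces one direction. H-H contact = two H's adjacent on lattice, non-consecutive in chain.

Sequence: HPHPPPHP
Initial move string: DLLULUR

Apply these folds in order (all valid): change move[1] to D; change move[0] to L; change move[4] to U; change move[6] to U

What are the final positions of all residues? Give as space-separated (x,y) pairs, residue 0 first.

Initial moves: DLLULUR
Fold: move[1]->D => DDLULUR (positions: [(0, 0), (0, -1), (0, -2), (-1, -2), (-1, -1), (-2, -1), (-2, 0), (-1, 0)])
Fold: move[0]->L => LDLULUR (positions: [(0, 0), (-1, 0), (-1, -1), (-2, -1), (-2, 0), (-3, 0), (-3, 1), (-2, 1)])
Fold: move[4]->U => LDLUUUR (positions: [(0, 0), (-1, 0), (-1, -1), (-2, -1), (-2, 0), (-2, 1), (-2, 2), (-1, 2)])
Fold: move[6]->U => LDLUUUU (positions: [(0, 0), (-1, 0), (-1, -1), (-2, -1), (-2, 0), (-2, 1), (-2, 2), (-2, 3)])

Answer: (0,0) (-1,0) (-1,-1) (-2,-1) (-2,0) (-2,1) (-2,2) (-2,3)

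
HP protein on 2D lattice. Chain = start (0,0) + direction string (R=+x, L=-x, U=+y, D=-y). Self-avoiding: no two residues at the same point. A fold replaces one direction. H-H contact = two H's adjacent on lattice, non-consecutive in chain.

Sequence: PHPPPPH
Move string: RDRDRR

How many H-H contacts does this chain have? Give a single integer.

Positions: [(0, 0), (1, 0), (1, -1), (2, -1), (2, -2), (3, -2), (4, -2)]
No H-H contacts found.

Answer: 0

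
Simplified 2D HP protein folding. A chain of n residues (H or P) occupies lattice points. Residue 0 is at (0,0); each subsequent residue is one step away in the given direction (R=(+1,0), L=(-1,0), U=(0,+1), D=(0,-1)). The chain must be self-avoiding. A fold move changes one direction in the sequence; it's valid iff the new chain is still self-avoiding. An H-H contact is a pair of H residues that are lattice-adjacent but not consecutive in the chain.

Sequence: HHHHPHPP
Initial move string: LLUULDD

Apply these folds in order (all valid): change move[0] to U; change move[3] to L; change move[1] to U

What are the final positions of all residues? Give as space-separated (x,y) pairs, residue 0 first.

Initial moves: LLUULDD
Fold: move[0]->U => ULUULDD (positions: [(0, 0), (0, 1), (-1, 1), (-1, 2), (-1, 3), (-2, 3), (-2, 2), (-2, 1)])
Fold: move[3]->L => ULULLDD (positions: [(0, 0), (0, 1), (-1, 1), (-1, 2), (-2, 2), (-3, 2), (-3, 1), (-3, 0)])
Fold: move[1]->U => UUULLDD (positions: [(0, 0), (0, 1), (0, 2), (0, 3), (-1, 3), (-2, 3), (-2, 2), (-2, 1)])

Answer: (0,0) (0,1) (0,2) (0,3) (-1,3) (-2,3) (-2,2) (-2,1)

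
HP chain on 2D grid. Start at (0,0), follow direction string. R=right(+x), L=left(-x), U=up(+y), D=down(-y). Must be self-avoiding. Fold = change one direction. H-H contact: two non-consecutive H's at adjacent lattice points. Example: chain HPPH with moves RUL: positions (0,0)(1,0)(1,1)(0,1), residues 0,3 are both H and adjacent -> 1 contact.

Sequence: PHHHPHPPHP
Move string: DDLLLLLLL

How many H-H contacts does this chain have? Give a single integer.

Answer: 0

Derivation:
Positions: [(0, 0), (0, -1), (0, -2), (-1, -2), (-2, -2), (-3, -2), (-4, -2), (-5, -2), (-6, -2), (-7, -2)]
No H-H contacts found.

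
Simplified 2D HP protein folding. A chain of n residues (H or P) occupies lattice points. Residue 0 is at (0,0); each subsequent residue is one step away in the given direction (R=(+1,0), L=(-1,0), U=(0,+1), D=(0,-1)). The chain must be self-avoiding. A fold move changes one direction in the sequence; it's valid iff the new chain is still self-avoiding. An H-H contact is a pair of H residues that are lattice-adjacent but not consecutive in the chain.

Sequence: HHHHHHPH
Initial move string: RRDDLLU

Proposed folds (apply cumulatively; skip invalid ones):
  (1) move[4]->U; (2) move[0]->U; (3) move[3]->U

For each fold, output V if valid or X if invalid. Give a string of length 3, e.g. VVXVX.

Initial: RRDDLLU -> [(0, 0), (1, 0), (2, 0), (2, -1), (2, -2), (1, -2), (0, -2), (0, -1)]
Fold 1: move[4]->U => RRDDULU INVALID (collision), skipped
Fold 2: move[0]->U => URDDLLU VALID
Fold 3: move[3]->U => URDULLU INVALID (collision), skipped

Answer: XVX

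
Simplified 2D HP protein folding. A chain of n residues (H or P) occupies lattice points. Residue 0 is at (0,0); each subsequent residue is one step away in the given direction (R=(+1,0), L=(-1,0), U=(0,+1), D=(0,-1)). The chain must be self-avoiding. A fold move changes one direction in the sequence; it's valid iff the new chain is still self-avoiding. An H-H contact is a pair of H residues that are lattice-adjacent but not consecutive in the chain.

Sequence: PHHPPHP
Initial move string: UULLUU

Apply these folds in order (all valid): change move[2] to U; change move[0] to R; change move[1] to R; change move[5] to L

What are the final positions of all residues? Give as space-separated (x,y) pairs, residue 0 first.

Initial moves: UULLUU
Fold: move[2]->U => UUULUU (positions: [(0, 0), (0, 1), (0, 2), (0, 3), (-1, 3), (-1, 4), (-1, 5)])
Fold: move[0]->R => RUULUU (positions: [(0, 0), (1, 0), (1, 1), (1, 2), (0, 2), (0, 3), (0, 4)])
Fold: move[1]->R => RRULUU (positions: [(0, 0), (1, 0), (2, 0), (2, 1), (1, 1), (1, 2), (1, 3)])
Fold: move[5]->L => RRULUL (positions: [(0, 0), (1, 0), (2, 0), (2, 1), (1, 1), (1, 2), (0, 2)])

Answer: (0,0) (1,0) (2,0) (2,1) (1,1) (1,2) (0,2)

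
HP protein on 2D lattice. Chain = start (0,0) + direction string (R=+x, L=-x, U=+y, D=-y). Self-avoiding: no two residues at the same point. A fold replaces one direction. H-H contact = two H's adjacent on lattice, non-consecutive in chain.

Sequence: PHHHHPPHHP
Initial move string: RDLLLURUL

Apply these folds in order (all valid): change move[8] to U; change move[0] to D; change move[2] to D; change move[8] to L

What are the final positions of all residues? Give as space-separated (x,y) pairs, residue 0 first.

Answer: (0,0) (0,-1) (0,-2) (0,-3) (-1,-3) (-2,-3) (-2,-2) (-1,-2) (-1,-1) (-2,-1)

Derivation:
Initial moves: RDLLLURUL
Fold: move[8]->U => RDLLLURUU (positions: [(0, 0), (1, 0), (1, -1), (0, -1), (-1, -1), (-2, -1), (-2, 0), (-1, 0), (-1, 1), (-1, 2)])
Fold: move[0]->D => DDLLLURUU (positions: [(0, 0), (0, -1), (0, -2), (-1, -2), (-2, -2), (-3, -2), (-3, -1), (-2, -1), (-2, 0), (-2, 1)])
Fold: move[2]->D => DDDLLURUU (positions: [(0, 0), (0, -1), (0, -2), (0, -3), (-1, -3), (-2, -3), (-2, -2), (-1, -2), (-1, -1), (-1, 0)])
Fold: move[8]->L => DDDLLURUL (positions: [(0, 0), (0, -1), (0, -2), (0, -3), (-1, -3), (-2, -3), (-2, -2), (-1, -2), (-1, -1), (-2, -1)])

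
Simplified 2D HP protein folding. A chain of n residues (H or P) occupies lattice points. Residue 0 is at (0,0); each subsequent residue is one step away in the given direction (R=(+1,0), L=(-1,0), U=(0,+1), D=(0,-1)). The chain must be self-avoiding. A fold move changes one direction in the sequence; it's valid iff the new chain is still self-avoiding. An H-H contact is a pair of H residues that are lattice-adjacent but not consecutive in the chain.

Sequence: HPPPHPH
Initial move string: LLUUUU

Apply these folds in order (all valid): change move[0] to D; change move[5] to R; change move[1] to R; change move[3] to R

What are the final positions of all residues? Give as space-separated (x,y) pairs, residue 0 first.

Initial moves: LLUUUU
Fold: move[0]->D => DLUUUU (positions: [(0, 0), (0, -1), (-1, -1), (-1, 0), (-1, 1), (-1, 2), (-1, 3)])
Fold: move[5]->R => DLUUUR (positions: [(0, 0), (0, -1), (-1, -1), (-1, 0), (-1, 1), (-1, 2), (0, 2)])
Fold: move[1]->R => DRUUUR (positions: [(0, 0), (0, -1), (1, -1), (1, 0), (1, 1), (1, 2), (2, 2)])
Fold: move[3]->R => DRURUR (positions: [(0, 0), (0, -1), (1, -1), (1, 0), (2, 0), (2, 1), (3, 1)])

Answer: (0,0) (0,-1) (1,-1) (1,0) (2,0) (2,1) (3,1)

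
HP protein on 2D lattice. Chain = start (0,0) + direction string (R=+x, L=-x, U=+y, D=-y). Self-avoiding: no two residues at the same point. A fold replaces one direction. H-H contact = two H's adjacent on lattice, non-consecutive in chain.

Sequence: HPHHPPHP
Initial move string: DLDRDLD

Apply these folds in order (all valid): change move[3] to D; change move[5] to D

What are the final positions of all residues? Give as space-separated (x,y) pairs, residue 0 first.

Initial moves: DLDRDLD
Fold: move[3]->D => DLDDDLD (positions: [(0, 0), (0, -1), (-1, -1), (-1, -2), (-1, -3), (-1, -4), (-2, -4), (-2, -5)])
Fold: move[5]->D => DLDDDDD (positions: [(0, 0), (0, -1), (-1, -1), (-1, -2), (-1, -3), (-1, -4), (-1, -5), (-1, -6)])

Answer: (0,0) (0,-1) (-1,-1) (-1,-2) (-1,-3) (-1,-4) (-1,-5) (-1,-6)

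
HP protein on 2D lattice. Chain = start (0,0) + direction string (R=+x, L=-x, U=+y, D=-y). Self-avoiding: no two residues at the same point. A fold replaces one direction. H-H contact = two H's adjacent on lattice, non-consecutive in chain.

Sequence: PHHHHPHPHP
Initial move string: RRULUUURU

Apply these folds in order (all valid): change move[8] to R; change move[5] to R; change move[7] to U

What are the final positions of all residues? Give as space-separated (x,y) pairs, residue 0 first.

Initial moves: RRULUUURU
Fold: move[8]->R => RRULUUURR (positions: [(0, 0), (1, 0), (2, 0), (2, 1), (1, 1), (1, 2), (1, 3), (1, 4), (2, 4), (3, 4)])
Fold: move[5]->R => RRULURURR (positions: [(0, 0), (1, 0), (2, 0), (2, 1), (1, 1), (1, 2), (2, 2), (2, 3), (3, 3), (4, 3)])
Fold: move[7]->U => RRULURUUR (positions: [(0, 0), (1, 0), (2, 0), (2, 1), (1, 1), (1, 2), (2, 2), (2, 3), (2, 4), (3, 4)])

Answer: (0,0) (1,0) (2,0) (2,1) (1,1) (1,2) (2,2) (2,3) (2,4) (3,4)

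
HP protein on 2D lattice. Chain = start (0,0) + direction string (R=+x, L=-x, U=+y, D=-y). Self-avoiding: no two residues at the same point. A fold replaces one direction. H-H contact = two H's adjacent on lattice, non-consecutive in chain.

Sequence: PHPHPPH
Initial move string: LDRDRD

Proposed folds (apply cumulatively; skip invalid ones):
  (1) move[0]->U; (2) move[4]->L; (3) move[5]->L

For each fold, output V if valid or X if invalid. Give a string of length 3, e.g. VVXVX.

Initial: LDRDRD -> [(0, 0), (-1, 0), (-1, -1), (0, -1), (0, -2), (1, -2), (1, -3)]
Fold 1: move[0]->U => UDRDRD INVALID (collision), skipped
Fold 2: move[4]->L => LDRDLD VALID
Fold 3: move[5]->L => LDRDLL VALID

Answer: XVV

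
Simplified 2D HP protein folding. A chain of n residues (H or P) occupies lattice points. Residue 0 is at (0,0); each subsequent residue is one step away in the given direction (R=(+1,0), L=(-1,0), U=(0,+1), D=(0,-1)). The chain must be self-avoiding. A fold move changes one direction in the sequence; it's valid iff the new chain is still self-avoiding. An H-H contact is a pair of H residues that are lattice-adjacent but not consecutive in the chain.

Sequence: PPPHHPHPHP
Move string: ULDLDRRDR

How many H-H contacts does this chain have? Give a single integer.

Positions: [(0, 0), (0, 1), (-1, 1), (-1, 0), (-2, 0), (-2, -1), (-1, -1), (0, -1), (0, -2), (1, -2)]
H-H contact: residue 3 @(-1,0) - residue 6 @(-1, -1)

Answer: 1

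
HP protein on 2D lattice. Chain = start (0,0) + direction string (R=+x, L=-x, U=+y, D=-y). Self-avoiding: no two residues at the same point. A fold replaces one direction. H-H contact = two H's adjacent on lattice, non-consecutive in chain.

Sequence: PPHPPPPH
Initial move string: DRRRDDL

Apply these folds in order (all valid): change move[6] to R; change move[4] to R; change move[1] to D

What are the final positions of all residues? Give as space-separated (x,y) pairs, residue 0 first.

Answer: (0,0) (0,-1) (0,-2) (1,-2) (2,-2) (3,-2) (3,-3) (4,-3)

Derivation:
Initial moves: DRRRDDL
Fold: move[6]->R => DRRRDDR (positions: [(0, 0), (0, -1), (1, -1), (2, -1), (3, -1), (3, -2), (3, -3), (4, -3)])
Fold: move[4]->R => DRRRRDR (positions: [(0, 0), (0, -1), (1, -1), (2, -1), (3, -1), (4, -1), (4, -2), (5, -2)])
Fold: move[1]->D => DDRRRDR (positions: [(0, 0), (0, -1), (0, -2), (1, -2), (2, -2), (3, -2), (3, -3), (4, -3)])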